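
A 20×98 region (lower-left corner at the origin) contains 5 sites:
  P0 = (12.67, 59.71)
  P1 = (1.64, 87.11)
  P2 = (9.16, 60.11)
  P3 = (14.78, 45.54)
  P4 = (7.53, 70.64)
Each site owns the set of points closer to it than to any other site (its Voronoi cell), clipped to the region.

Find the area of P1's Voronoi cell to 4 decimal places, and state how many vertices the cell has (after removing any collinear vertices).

1. box [0,20]×[0,98]: [(0, 0) (20, 0) (20, 98) (0, 98)]
2. ⊥bis P1·P0 via (7.155,73.41): [(0, 70.5297) (20, 78.5808) (20, 98) (0, 98)]  |A|=468.8946
3. ⊥bis P1·P2 via (5.4,73.61): [(0, 72.106) (12.7082, 75.6455) (20, 78.5808) (20, 98) (0, 98)]  |A|=458.8788
4. ⊥bis P1·P3 via (8.21,66.325): [(0, 72.106) (12.7082, 75.6455) (20, 78.5808) (20, 98) (0, 98)]  |A|=458.8788
5. ⊥bis P1·P4 via (4.585,78.875): [(0, 77.2353) (20, 84.3877) (20, 98) (0, 98)]  |A|=343.7698
6. canonical 4-gon: [(0, 77.2353) (20, 84.3877) (20, 98) (0, 98)]
7. shoelace: 343.7698

Area of P1's cell: 343.7698 (4 vertices)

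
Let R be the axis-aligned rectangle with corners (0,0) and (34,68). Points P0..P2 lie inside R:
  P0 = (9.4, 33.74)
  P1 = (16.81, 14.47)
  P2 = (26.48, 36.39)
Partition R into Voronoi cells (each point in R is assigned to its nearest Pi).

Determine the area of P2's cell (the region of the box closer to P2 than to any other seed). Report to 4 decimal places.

Area of P2's cell: 793.1338

1. box [0,34]×[0,68]: [(0, 0) (34, 0) (34, 68) (0, 68)]
2. ⊥bis P2·P0 via (17.94,35.065): [(23.3804, 0) (34, 0) (34, 68) (12.8301, 68)]  |A|=1080.8439
3. ⊥bis P2·P1 via (21.645,25.43): [(19.2725, 26.4766) (34, 19.9796) (34, 68) (12.8301, 68)]  |A|=793.1338
4. canonical 4-gon: [(19.2725, 26.4766) (34, 19.9796) (34, 68) (12.8301, 68)]
5. shoelace: 793.1338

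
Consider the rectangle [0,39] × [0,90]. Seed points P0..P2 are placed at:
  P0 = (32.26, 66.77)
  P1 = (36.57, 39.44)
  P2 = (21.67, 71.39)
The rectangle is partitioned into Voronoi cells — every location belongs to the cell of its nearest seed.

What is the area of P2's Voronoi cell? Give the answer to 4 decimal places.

Area of P2's cell: 1165.7599

1. box [0,39]×[0,90]: [(0, 0) (39, 0) (39, 90) (0, 90)]
2. ⊥bis P2·P0 via (26.965,69.08): [(0, 7.2706) (36.0916, 90) (0, 90)]  |A|=1492.9168
3. ⊥bis P2·P1 via (29.12,55.415): [(0, 41.8348) (18.9304, 50.663) (36.0916, 90) (0, 90)]  |A|=1165.7599
4. canonical 4-gon: [(0, 41.8348) (18.9304, 50.663) (36.0916, 90) (0, 90)]
5. shoelace: 1165.7599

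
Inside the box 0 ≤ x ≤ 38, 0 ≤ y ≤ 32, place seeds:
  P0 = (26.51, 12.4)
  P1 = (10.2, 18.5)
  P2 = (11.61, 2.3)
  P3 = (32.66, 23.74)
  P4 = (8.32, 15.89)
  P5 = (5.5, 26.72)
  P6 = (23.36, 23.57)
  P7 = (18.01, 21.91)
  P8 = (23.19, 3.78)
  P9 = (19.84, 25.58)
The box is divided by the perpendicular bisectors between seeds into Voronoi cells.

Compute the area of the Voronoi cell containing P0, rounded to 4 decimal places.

Area of P0's cell: 195.0872

1. box [0,38]×[0,32]: [(0, 0) (38, 0) (38, 32) (0, 32)]
2. ⊥bis P0·P1 via (18.355,15.45): [(12.5766, 0) (38, 0) (38, 32) (24.5448, 32)]  |A|=622.0575
3. ⊥bis P0·P2 via (19.06,7.35): [(16.6534, 10.9003) (24.0422, 0) (38, 0) (38, 32) (24.5448, 32)]  |A|=559.5683
4. ⊥bis P0·P3 via (29.585,18.07): [(21.0634, 22.6915) (16.6534, 10.9003) (24.0422, 0) (38, 0) (38, 13.5063)]  |A|=340.3339
5. ⊥bis P0·P4 via (17.415,14.145): [(21.0634, 22.6915) (16.9389, 11.6638) (16.7618, 10.7404) (24.0422, 0) (38, 0) (38, 13.5063)]  |A|=340.2697
6. ⊥bis P0·P5 via (16.005,19.56): [(21.0634, 22.6915) (16.9389, 11.6638) (16.7618, 10.7404) (24.0422, 0) (38, 0) (38, 13.5063)]  |A|=340.2697
7. ⊥bis P0·P6 via (24.935,17.985): [(28.0973, 18.8768) (18.6391, 16.2095) (16.9389, 11.6638) (16.7618, 10.7404) (24.0422, 0) (38, 0) (38, 13.5063)]  |A|=312.8485
8. ⊥bis P0·P7 via (22.26,17.155): [(28.0973, 18.8768) (22.3836, 17.2655) (17.352, 12.7683) (16.9389, 11.6638) (16.7618, 10.7404) (24.0422, 0) (38, 0) (38, 13.5063)]  |A|=307.0851
9. ⊥bis P0·P8 via (24.85,8.09): [(28.0973, 18.8768) (22.3836, 17.2655) (17.352, 12.7683) (16.9389, 11.6638) (16.8448, 11.1732) (38, 3.0253) (38, 13.5063)]  |A|=195.0872
10. ⊥bis P0·P9 via (23.175,18.99): [(28.0973, 18.8768) (22.3836, 17.2655) (17.352, 12.7683) (16.9389, 11.6638) (16.8448, 11.1732) (38, 3.0253) (38, 13.5063)]  |A|=195.0872
11. canonical 7-gon: [(28.0973, 18.8768) (22.3836, 17.2655) (17.352, 12.7683) (16.9389, 11.6638) (16.8448, 11.1732) (38, 3.0253) (38, 13.5063)]
12. shoelace: 195.0872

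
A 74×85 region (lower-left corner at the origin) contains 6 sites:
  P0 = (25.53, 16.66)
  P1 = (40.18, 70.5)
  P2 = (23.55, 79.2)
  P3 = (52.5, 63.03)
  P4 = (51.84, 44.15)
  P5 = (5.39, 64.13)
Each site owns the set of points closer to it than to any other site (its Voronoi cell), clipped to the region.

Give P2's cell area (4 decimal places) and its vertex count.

Area of P2's cell: 421.4640 (3 vertices)

1. box [0,74]×[0,85]: [(0, 0) (74, 0) (74, 85) (0, 85)]
2. ⊥bis P2·P0 via (24.54,47.93): [(0, 47.1531) (74, 49.4959) (74, 85) (0, 85)]  |A|=2713.9885
3. ⊥bis P2·P1 via (31.865,74.85): [(0, 47.1531) (17.668, 47.7124) (37.175, 85) (0, 85)]  |A|=1027.4213
4. ⊥bis P2·P3 via (38.025,71.115): [(0, 47.1531) (17.668, 47.7124) (37.175, 85) (0, 85)]  |A|=1027.4213
5. ⊥bis P2·P4 via (37.695,61.675): [(0, 47.1531) (17.668, 47.7124) (37.175, 85) (0, 85)]  |A|=1027.4213
6. ⊥bis P2·P5 via (14.47,71.665): [(24.1171, 60.0399) (37.175, 85) (3.404, 85)]  |A|=421.464
7. canonical 3-gon: [(24.1171, 60.0399) (37.175, 85) (3.404, 85)]
8. shoelace: 421.464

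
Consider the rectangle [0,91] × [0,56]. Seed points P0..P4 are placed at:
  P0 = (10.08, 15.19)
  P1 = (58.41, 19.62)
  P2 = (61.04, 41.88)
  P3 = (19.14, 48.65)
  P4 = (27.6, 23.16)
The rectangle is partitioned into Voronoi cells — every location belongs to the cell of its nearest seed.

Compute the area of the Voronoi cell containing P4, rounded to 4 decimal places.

Area of P4's cell: 859.3140

1. box [0,91]×[0,56]: [(0, 0) (91, 0) (91, 56) (0, 56)]
2. ⊥bis P4·P0 via (18.84,19.175): [(27.5629, 0) (91, 0) (91, 56) (2.088, 56)]  |A|=4265.7759
3. ⊥bis P4·P1 via (43.005,21.39): [(27.5629, 0) (40.5473, 0) (46.9816, 56) (2.088, 56)]  |A|=1620.5864
4. ⊥bis P4·P2 via (44.32,32.52): [(27.5629, 0) (40.5473, 0) (44.29, 32.5736) (31.1757, 56) (2.088, 56)]  |A|=1435.4488
5. ⊥bis P4·P3 via (23.37,35.905): [(12.8219, 32.4042) (27.5629, 0) (40.5473, 0) (44.29, 32.5736) (39.4394, 41.2383)]  |A|=859.314
6. canonical 5-gon: [(12.8219, 32.4042) (27.5629, 0) (40.5473, 0) (44.29, 32.5736) (39.4394, 41.2383)]
7. shoelace: 859.314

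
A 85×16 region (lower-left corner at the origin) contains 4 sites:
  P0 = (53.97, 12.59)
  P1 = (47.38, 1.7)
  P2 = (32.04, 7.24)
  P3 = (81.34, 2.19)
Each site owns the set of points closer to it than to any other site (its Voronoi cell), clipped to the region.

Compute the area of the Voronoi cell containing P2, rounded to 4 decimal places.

Area of P2's cell: 651.1807

1. box [0,85]×[0,16]: [(0, 0) (85, 0) (85, 16) (0, 16)]
2. ⊥bis P2·P0 via (43.005,9.915): [(0, 0) (45.4238, 0) (41.5205, 16) (0, 16)]  |A|=695.5549
3. ⊥bis P2·P1 via (39.71,4.47): [(0, 0) (38.0957, 0) (42.4694, 12.1106) (41.5205, 16) (0, 16)]  |A|=651.1807
4. ⊥bis P2·P3 via (56.69,4.715): [(0, 0) (38.0957, 0) (42.4694, 12.1106) (41.5205, 16) (0, 16)]  |A|=651.1807
5. canonical 5-gon: [(0, 0) (38.0957, 0) (42.4694, 12.1106) (41.5205, 16) (0, 16)]
6. shoelace: 651.1807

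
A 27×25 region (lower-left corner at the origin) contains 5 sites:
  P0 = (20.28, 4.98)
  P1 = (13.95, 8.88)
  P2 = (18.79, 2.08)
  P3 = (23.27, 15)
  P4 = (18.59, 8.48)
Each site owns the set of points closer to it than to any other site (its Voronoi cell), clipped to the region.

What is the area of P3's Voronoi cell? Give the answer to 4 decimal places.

1. box [0,27]×[0,25]: [(0, 0) (27, 0) (27, 25) (0, 25)]
2. ⊥bis P3·P0 via (21.775,9.99): [(0, 16.4877) (27, 8.4308) (27, 25) (0, 25)]  |A|=338.5993
3. ⊥bis P3·P1 via (18.61,11.94): [(19.4312, 10.6894) (27, 8.4308) (27, 25) (10.0341, 25)]  |A|=184.1002
4. ⊥bis P3·P2 via (21.03,8.54): [(19.4312, 10.6894) (27, 8.4308) (27, 25) (10.0341, 25)]  |A|=184.1002
5. ⊥bis P3·P4 via (20.93,11.74): [(16.79, 14.7117) (24.5015, 9.1764) (27, 8.4308) (27, 25) (10.0341, 25)]  |A|=175.9012
6. canonical 5-gon: [(16.79, 14.7117) (24.5015, 9.1764) (27, 8.4308) (27, 25) (10.0341, 25)]
7. shoelace: 175.9012

Area of P3's cell: 175.9012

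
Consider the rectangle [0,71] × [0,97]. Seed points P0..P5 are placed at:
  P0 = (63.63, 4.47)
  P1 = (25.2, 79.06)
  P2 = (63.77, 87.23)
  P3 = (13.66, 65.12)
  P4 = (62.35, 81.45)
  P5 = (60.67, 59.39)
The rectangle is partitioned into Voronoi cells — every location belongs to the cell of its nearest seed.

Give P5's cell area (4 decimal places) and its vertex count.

Area of P5's cell: 1348.6206 (5 vertices)

1. box [0,71]×[0,97]: [(0, 0) (71, 0) (71, 97) (0, 97)]
2. ⊥bis P5·P0 via (62.15,31.93): [(0, 28.5803) (71, 32.407) (71, 97) (0, 97)]  |A|=4721.9504
3. ⊥bis P5·P1 via (42.935,69.225): [(21.0237, 29.7134) (71, 32.407) (71, 97) (58.3377, 97)]  |A|=2040.0596
4. ⊥bis P5·P2 via (62.22,73.31): [(46.1902, 75.0949) (21.0237, 29.7134) (71, 32.407) (71, 72.3323)]  |A|=1595.3755
5. ⊥bis P5·P3 via (37.165,62.255): [(46.1902, 75.0949) (36.6284, 57.8526) (33.2791, 30.374) (71, 32.407) (71, 72.3323)]  |A|=1428.102
6. ⊥bis P5·P4 via (61.51,70.42): [(44.3235, 71.7289) (36.6284, 57.8526) (33.2791, 30.374) (71, 32.407) (71, 69.6973)]  |A|=1348.6206
7. canonical 5-gon: [(44.3235, 71.7289) (36.6284, 57.8526) (33.2791, 30.374) (71, 32.407) (71, 69.6973)]
8. shoelace: 1348.6206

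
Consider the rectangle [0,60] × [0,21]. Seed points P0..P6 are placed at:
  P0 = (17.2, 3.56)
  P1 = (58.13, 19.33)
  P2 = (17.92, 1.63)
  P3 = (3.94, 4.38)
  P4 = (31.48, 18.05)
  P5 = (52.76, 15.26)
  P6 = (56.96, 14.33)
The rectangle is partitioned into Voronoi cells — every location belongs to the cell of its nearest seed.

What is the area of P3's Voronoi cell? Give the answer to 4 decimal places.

1. box [0,60]×[0,21]: [(0, 0) (60, 0) (60, 21) (0, 21)]
2. ⊥bis P3·P0 via (10.57,3.97): [(0, 0) (10.3245, 0) (11.6231, 21) (0, 21)]  |A|=230.4501
3. ⊥bis P3·P1 via (31.035,11.855): [(0, 0) (10.3245, 0) (11.6231, 21) (0, 21)]  |A|=230.4501
4. ⊥bis P3·P2 via (10.93,3.005): [(0, 0) (10.3245, 0) (11.6231, 21) (0, 21)]  |A|=230.4501
5. ⊥bis P3·P4 via (17.71,11.215): [(0, 0) (10.3245, 0) (11.6231, 21) (0, 21)]  |A|=230.4501
6. ⊥bis P3·P5 via (28.35,9.82): [(0, 0) (10.3245, 0) (11.6231, 21) (0, 21)]  |A|=230.4501
7. ⊥bis P3·P6 via (30.45,9.355): [(0, 0) (10.3245, 0) (11.6231, 21) (0, 21)]  |A|=230.4501
8. canonical 4-gon: [(0, 0) (10.3245, 0) (11.6231, 21) (0, 21)]
9. shoelace: 230.4501

Area of P3's cell: 230.4501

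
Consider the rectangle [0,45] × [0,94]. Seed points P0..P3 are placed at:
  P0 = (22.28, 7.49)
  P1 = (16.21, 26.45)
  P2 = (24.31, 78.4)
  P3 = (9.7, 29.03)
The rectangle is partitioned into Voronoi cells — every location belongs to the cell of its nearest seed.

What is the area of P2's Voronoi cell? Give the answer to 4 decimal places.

Area of P2's cell: 1850.8557

1. box [0,45]×[0,94]: [(0, 0) (45, 0) (45, 94) (0, 94)]
2. ⊥bis P2·P0 via (23.295,42.945): [(0, 43.6119) (45, 42.3236) (45, 94) (0, 94)]  |A|=2296.4508
3. ⊥bis P2·P1 via (20.26,52.425): [(0, 55.5839) (45, 48.5676) (45, 94) (0, 94)]  |A|=1886.5917
4. ⊥bis P2·P3 via (17.005,53.715): [(0, 58.7473) (22.5938, 52.0611) (45, 48.5676) (45, 94) (0, 94)]  |A|=1850.8557
5. canonical 5-gon: [(0, 58.7473) (22.5938, 52.0611) (45, 48.5676) (45, 94) (0, 94)]
6. shoelace: 1850.8557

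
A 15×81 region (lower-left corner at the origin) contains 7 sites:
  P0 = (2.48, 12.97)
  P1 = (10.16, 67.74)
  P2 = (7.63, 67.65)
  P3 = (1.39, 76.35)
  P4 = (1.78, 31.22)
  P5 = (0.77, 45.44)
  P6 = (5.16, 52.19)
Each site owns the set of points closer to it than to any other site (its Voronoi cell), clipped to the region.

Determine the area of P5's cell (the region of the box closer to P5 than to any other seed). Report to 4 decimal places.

1. box [0,15]×[0,81]: [(0, 0) (15, 0) (15, 81) (0, 81)]
2. ⊥bis P5·P0 via (1.625,29.205): [(0, 29.1194) (15, 29.9094) (15, 81) (0, 81)]  |A|=772.284
3. ⊥bis P5·P1 via (5.465,56.59): [(0, 58.8912) (0, 29.1194) (15, 29.9094) (15, 52.575)]  |A|=393.2806
4. ⊥bis P5·P2 via (4.2,56.545): [(9.3482, 54.9549) (0, 57.8423) (0, 29.1194) (15, 29.9094) (15, 52.575)]  |A|=388.3778
5. ⊥bis P5·P3 via (1.08,60.895): [(9.3482, 54.9549) (0, 57.8423) (0, 29.1194) (15, 29.9094) (15, 52.575)]  |A|=388.3778
6. ⊥bis P5·P4 via (1.275,38.33): [(9.3482, 54.9549) (0, 57.8423) (0, 38.2394) (15, 39.3048) (15, 52.575)]  |A|=249.5117
7. ⊥bis P5·P6 via (2.965,48.815): [(0, 50.7433) (0, 38.2394) (15, 39.3048) (15, 40.9878)]  |A|=106.4014
8. canonical 4-gon: [(0, 50.7433) (0, 38.2394) (15, 39.3048) (15, 40.9878)]
9. shoelace: 106.4014

Area of P5's cell: 106.4014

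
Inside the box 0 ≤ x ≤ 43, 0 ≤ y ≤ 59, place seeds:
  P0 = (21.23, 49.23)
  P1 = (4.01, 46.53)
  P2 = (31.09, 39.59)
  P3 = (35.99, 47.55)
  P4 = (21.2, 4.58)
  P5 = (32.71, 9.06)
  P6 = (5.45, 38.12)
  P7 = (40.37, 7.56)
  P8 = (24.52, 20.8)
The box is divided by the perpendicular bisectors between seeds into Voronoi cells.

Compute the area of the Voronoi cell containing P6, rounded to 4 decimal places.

1. box [0,43]×[0,59]: [(0, 0) (43, 0) (43, 59) (0, 59)]
2. ⊥bis P6·P0 via (13.34,43.675): [(0, 0) (43, 0) (43, 1.5477) (2.5503, 59) (0, 59)]  |A|=1375.0362
3. ⊥bis P6·P1 via (4.73,42.325): [(0, 41.5151) (0, 0) (43, 0) (43, 1.5477) (13.2619, 43.7859)]  |A|=1239.6939
4. ⊥bis P6·P2 via (18.27,38.855): [(0, 41.5151) (0, 0) (20.4976, 0) (18.4062, 36.4793) (13.2619, 43.7859)]  |A|=810.228
5. ⊥bis P6·P3 via (20.72,42.835): [(0, 41.5151) (0, 0) (20.4976, 0) (18.4062, 36.4793) (13.2619, 43.7859)]  |A|=810.228
6. ⊥bis P6·P4 via (13.325,21.35): [(0, 41.5151) (0, 15.0927) (19.1176, 24.0702) (18.4062, 36.4793) (13.2619, 43.7859)]  |A|=419.2684
7. ⊥bis P6·P5 via (19.08,23.59): [(0, 41.5151) (0, 15.0927) (19.1176, 24.0702) (18.4062, 36.4793) (13.2619, 43.7859)]  |A|=419.2684
8. ⊥bis P6·P7 via (22.91,22.84): [(0, 41.5151) (0, 15.0927) (19.1176, 24.0702) (18.4062, 36.4793) (13.2619, 43.7859)]  |A|=419.2684
9. ⊥bis P6·P8 via (14.985,29.46): [(0, 41.5151) (0, 15.0927) (3.376, 16.6781) (18.5816, 33.42) (18.4062, 36.4793) (13.2619, 43.7859)]  |A|=343.6964
10. canonical 6-gon: [(0, 41.5151) (0, 15.0927) (3.376, 16.6781) (18.5816, 33.42) (18.4062, 36.4793) (13.2619, 43.7859)]
11. shoelace: 343.6964

Area of P6's cell: 343.6964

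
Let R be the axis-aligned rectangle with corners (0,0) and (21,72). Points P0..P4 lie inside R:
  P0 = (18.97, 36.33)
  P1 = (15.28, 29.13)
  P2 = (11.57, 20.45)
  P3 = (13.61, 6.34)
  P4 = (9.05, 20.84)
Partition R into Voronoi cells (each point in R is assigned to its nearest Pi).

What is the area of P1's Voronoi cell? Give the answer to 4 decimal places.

Area of P1's cell: 191.8040

1. box [0,21]×[0,72]: [(0, 0) (21, 0) (21, 72) (0, 72)]
2. ⊥bis P1·P0 via (17.125,32.73): [(0, 41.5066) (0, 0) (21, 0) (21, 30.7441)]  |A|=758.6316
3. ⊥bis P1·P2 via (13.425,24.79): [(0, 41.5066) (0, 30.5281) (21, 21.5523) (21, 30.7441)]  |A|=211.7873
4. ⊥bis P1·P3 via (14.445,17.735): [(0, 41.5066) (0, 30.5281) (21, 21.5523) (21, 30.7441)]  |A|=211.7873
5. ⊥bis P1·P4 via (12.165,24.985): [(0, 41.5066) (0, 34.1271) (11.105, 25.7816) (21, 21.5523) (21, 30.7441)]  |A|=191.804
6. canonical 5-gon: [(0, 41.5066) (0, 34.1271) (11.105, 25.7816) (21, 21.5523) (21, 30.7441)]
7. shoelace: 191.804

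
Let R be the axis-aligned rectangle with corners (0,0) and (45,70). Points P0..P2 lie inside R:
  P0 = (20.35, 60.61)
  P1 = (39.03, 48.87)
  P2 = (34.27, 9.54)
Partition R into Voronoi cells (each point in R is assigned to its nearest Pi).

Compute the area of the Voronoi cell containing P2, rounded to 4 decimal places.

Area of P2's cell: 1345.4125

1. box [0,45]×[0,70]: [(0, 0) (45, 0) (45, 70) (0, 70)]
2. ⊥bis P2·P0 via (27.31,35.075): [(0, 27.6312) (0, 0) (45, 0) (45, 39.8967)]  |A|=1519.3779
3. ⊥bis P2·P1 via (36.65,29.205): [(15.2681, 31.7928) (0, 27.6312) (0, 0) (45, 0) (45, 28.1944)]  |A|=1345.4125
4. canonical 5-gon: [(15.2681, 31.7928) (0, 27.6312) (0, 0) (45, 0) (45, 28.1944)]
5. shoelace: 1345.4125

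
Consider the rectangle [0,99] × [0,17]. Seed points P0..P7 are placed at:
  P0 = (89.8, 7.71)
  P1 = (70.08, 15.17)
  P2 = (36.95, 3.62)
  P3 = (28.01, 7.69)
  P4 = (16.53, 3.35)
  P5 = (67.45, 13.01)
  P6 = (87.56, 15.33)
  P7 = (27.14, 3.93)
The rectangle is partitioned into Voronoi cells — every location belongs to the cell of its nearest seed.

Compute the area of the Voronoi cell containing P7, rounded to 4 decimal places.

Area of P7's cell: 60.5874

1. box [0,99]×[0,17]: [(0, 0) (99, 0) (99, 17) (0, 17)]
2. ⊥bis P7·P0 via (58.47,5.82): [(0, 0) (58.8211, 0) (57.7956, 17) (0, 17)]  |A|=991.2416
3. ⊥bis P7·P1 via (48.61,9.55): [(0, 0) (51.1098, 0) (46.6599, 17) (0, 17)]  |A|=831.0424
4. ⊥bis P7·P2 via (32.045,3.775): [(0, 0) (31.9257, 0) (32.4629, 17) (0, 17)]  |A|=547.3033
5. ⊥bis P7·P3 via (27.575,5.81): [(0, 12.1904) (0, 0) (31.9257, 0) (32.0764, 4.7685)]  |A|=271.6299
6. ⊥bis P7·P4 via (21.835,3.64): [(21.6413, 7.183) (22.034, 0) (31.9257, 0) (32.0764, 4.7685)]  |A|=60.5874
7. ⊥bis P7·P5 via (47.295,8.47): [(21.6413, 7.183) (22.034, 0) (31.9257, 0) (32.0764, 4.7685)]  |A|=60.5874
8. ⊥bis P7·P6 via (57.35,9.63): [(21.6413, 7.183) (22.034, 0) (31.9257, 0) (32.0764, 4.7685)]  |A|=60.5874
9. canonical 4-gon: [(21.6413, 7.183) (22.034, 0) (31.9257, 0) (32.0764, 4.7685)]
10. shoelace: 60.5874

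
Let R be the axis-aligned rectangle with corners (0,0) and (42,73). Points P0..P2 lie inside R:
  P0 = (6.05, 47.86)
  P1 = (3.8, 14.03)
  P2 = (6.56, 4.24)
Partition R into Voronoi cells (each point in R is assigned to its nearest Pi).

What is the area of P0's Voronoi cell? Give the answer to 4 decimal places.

Area of P0's cell: 1811.2136

1. box [0,42]×[0,73]: [(0, 0) (42, 0) (42, 73) (0, 73)]
2. ⊥bis P0·P1 via (4.925,30.945): [(0, 31.2726) (42, 28.4792) (42, 73) (0, 73)]  |A|=1811.2136
3. ⊥bis P0·P2 via (6.305,26.05): [(0, 31.2726) (42, 28.4792) (42, 73) (0, 73)]  |A|=1811.2136
4. canonical 4-gon: [(0, 31.2726) (42, 28.4792) (42, 73) (0, 73)]
5. shoelace: 1811.2136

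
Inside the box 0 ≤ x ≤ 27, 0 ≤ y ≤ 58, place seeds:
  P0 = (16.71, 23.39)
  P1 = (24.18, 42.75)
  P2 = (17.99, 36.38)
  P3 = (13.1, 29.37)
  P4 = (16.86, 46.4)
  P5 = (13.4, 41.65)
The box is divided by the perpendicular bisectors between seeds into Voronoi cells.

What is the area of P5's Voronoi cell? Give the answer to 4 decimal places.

Area of P5's cell: 214.3438

1. box [0,27]×[0,58]: [(0, 0) (27, 0) (27, 58) (0, 58)]
2. ⊥bis P5·P0 via (15.055,32.52): [(0, 29.791) (27, 34.6853) (27, 58) (0, 58)]  |A|=695.5706
3. ⊥bis P5·P1 via (18.79,42.2): [(0, 29.791) (19.692, 33.3605) (17.1778, 58) (0, 58)]  |A|=489.3711
4. ⊥bis P5·P2 via (15.695,39.015): [(0, 29.791) (6.446, 30.9594) (18.8359, 41.7506) (17.1778, 58) (0, 58)]  |A|=432.7763
5. ⊥bis P5·P3 via (13.25,35.51): [(0, 35.8337) (11.7138, 35.5475) (18.8359, 41.7506) (17.1778, 58) (0, 58)]  |A|=385.6747
6. ⊥bis P5·P4 via (15.13,44.025): [(0, 55.046) (0, 35.8337) (11.7138, 35.5475) (18.5701, 41.5191)]  |A|=214.3438
7. canonical 4-gon: [(0, 55.046) (0, 35.8337) (11.7138, 35.5475) (18.5701, 41.5191)]
8. shoelace: 214.3438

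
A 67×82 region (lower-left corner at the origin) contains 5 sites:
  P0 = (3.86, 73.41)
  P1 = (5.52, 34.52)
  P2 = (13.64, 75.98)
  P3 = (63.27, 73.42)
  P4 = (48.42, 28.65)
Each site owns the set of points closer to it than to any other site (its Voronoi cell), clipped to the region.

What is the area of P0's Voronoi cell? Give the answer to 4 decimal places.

1. box [0,67]×[0,82]: [(0, 0) (67, 0) (67, 82) (0, 82)]
2. ⊥bis P0·P1 via (4.69,53.965): [(0, 53.7648) (67, 56.6247) (67, 82) (0, 82)]  |A|=1795.9524
3. ⊥bis P0·P2 via (8.75,74.695): [(0, 53.7648) (14.092, 54.3663) (6.8304, 82) (0, 82)]  |A|=293.3194
4. ⊥bis P0·P3 via (33.565,73.415): [(0, 53.7648) (14.092, 54.3663) (6.8304, 82) (0, 82)]  |A|=293.3194
5. ⊥bis P0·P4 via (26.14,51.03): [(0, 53.7648) (14.092, 54.3663) (6.8304, 82) (0, 82)]  |A|=293.3194
6. canonical 4-gon: [(0, 53.7648) (14.092, 54.3663) (6.8304, 82) (0, 82)]
7. shoelace: 293.3194

Area of P0's cell: 293.3194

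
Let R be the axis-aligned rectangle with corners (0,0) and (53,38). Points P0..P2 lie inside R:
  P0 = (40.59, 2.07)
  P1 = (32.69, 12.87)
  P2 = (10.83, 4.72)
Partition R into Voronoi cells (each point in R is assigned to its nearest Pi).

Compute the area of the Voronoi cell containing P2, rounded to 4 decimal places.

Area of P2's cell: 682.3014

1. box [0,53]×[0,38]: [(0, 0) (53, 0) (53, 38) (0, 38)]
2. ⊥bis P2·P0 via (25.71,3.395): [(0, 0) (25.4077, 0) (28.7914, 38) (0, 38)]  |A|=1029.7832
3. ⊥bis P2·P1 via (21.76,8.795): [(0, 0) (25.039, 0) (10.8716, 38) (0, 38)]  |A|=682.3014
4. canonical 4-gon: [(0, 0) (25.039, 0) (10.8716, 38) (0, 38)]
5. shoelace: 682.3014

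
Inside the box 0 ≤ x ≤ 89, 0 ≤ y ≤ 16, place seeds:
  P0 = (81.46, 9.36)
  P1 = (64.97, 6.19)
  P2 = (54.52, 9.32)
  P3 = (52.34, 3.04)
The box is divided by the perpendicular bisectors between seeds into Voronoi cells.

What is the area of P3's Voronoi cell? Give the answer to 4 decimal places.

Area of P3's cell: 746.1815

1. box [0,89]×[0,16]: [(0, 0) (89, 0) (89, 16) (0, 16)]
2. ⊥bis P3·P0 via (66.9,6.2): [(0, 0) (68.2456, 0) (64.7731, 16) (0, 16)]  |A|=1064.1495
3. ⊥bis P3·P1 via (58.655,4.615): [(0, 0) (59.806, 0) (55.8155, 16) (0, 16)]  |A|=924.9722
4. ⊥bis P3·P2 via (53.43,6.18): [(0, 0) (59.806, 0) (58.7229, 4.3426) (25.1412, 16) (0, 16)]  |A|=746.1815
5. canonical 5-gon: [(0, 0) (59.806, 0) (58.7229, 4.3426) (25.1412, 16) (0, 16)]
6. shoelace: 746.1815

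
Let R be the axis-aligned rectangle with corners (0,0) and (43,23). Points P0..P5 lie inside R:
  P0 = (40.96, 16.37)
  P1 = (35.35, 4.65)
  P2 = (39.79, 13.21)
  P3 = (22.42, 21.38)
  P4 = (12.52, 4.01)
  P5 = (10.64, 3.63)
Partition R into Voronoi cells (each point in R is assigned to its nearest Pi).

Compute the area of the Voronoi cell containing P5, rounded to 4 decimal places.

Area of P5's cell: 211.9273

1. box [0,43]×[0,23]: [(0, 0) (43, 0) (43, 23) (0, 23)]
2. ⊥bis P5·P0 via (25.8,10): [(0, 0) (30.0018, 0) (20.3376, 23) (0, 23)]  |A|=578.9036
3. ⊥bis P5·P1 via (22.995,4.14): [(0, 0) (23.1659, 0) (22.4212, 18.0413) (20.3376, 23) (0, 23)]  |A|=517.2389
4. ⊥bis P5·P2 via (25.215,8.42): [(0, 0) (23.1659, 0) (22.4741, 16.7601) (20.7312, 22.0632) (20.3376, 23) (0, 23)]  |A|=516.2627
5. ⊥bis P5·P3 via (16.53,12.505): [(0, 0) (23.1659, 0) (22.8221, 8.3292) (0.7162, 23) (0, 23)]  |A|=364.1842
6. ⊥bis P5·P4 via (11.58,3.82): [(0, 0) (12.3521, 0) (8.7857, 17.6446) (0.7162, 23) (0, 23)]  |A|=211.9273
7. canonical 5-gon: [(0, 0) (12.3521, 0) (8.7857, 17.6446) (0.7162, 23) (0, 23)]
8. shoelace: 211.9273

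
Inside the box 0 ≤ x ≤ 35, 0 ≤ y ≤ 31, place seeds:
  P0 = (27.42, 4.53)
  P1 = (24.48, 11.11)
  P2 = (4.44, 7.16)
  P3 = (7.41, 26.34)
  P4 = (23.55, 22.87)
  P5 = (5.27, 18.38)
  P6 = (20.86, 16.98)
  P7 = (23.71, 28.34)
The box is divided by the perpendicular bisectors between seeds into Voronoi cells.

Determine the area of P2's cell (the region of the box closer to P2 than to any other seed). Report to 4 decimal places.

1. box [0,35]×[0,31]: [(0, 0) (35, 0) (35, 31) (0, 31)]
2. ⊥bis P2·P0 via (15.93,5.845): [(0, 0) (15.2611, 0) (18.8089, 31) (0, 31)]  |A|=528.0847
3. ⊥bis P2·P1 via (14.46,9.135): [(0, 0) (15.2611, 0) (15.6282, 3.2081) (10.1503, 31) (0, 31)]  |A|=407.7648
4. ⊥bis P2·P3 via (5.925,16.75): [(0, 17.6675) (0, 0) (15.2611, 0) (15.6282, 3.2081) (13.1805, 15.6265)]  |A|=241.8775
5. ⊥bis P2·P4 via (13.995,15.015): [(0, 17.6675) (0, 0) (15.2611, 0) (15.6282, 3.2081) (13.1805, 15.6265)]  |A|=241.8775
6. ⊥bis P2·P5 via (4.855,12.77): [(0, 13.1291) (0, 0) (15.2611, 0) (15.6282, 3.2081) (13.875, 12.1027)]  |A|=187.8792
7. ⊥bis P2·P6 via (12.65,12.07): [(12.5728, 12.1991) (0, 13.1291) (0, 0) (15.2611, 0) (15.6282, 3.2081) (14.4869, 8.9985)]  |A|=185.8874
8. ⊥bis P2·P7 via (14.075,17.75): [(12.5728, 12.1991) (0, 13.1291) (0, 0) (15.2611, 0) (15.6282, 3.2081) (14.4869, 8.9985)]  |A|=185.8874
9. canonical 6-gon: [(12.5728, 12.1991) (0, 13.1291) (0, 0) (15.2611, 0) (15.6282, 3.2081) (14.4869, 8.9985)]
10. shoelace: 185.8874

Area of P2's cell: 185.8874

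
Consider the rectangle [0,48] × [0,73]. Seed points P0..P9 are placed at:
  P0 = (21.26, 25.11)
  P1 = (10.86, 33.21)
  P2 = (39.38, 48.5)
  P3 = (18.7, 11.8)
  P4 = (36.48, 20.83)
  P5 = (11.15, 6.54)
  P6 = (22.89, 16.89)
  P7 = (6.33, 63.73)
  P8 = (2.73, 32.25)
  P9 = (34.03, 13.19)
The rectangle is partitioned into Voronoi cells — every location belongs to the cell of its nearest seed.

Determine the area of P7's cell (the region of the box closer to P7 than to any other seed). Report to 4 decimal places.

1. box [0,48]×[0,73]: [(0, 0) (48, 0) (48, 73) (0, 73)]
2. ⊥bis P7·P0 via (13.795,44.42): [(0, 39.087) (48, 57.6432) (48, 73) (0, 73)]  |A|=1182.4741
3. ⊥bis P7·P1 via (8.595,48.47): [(0, 47.1943) (34.0411, 52.2469) (48, 57.6432) (48, 73) (0, 73)]  |A|=1044.4843
4. ⊥bis P7·P2 via (22.855,56.115): [(0, 47.1943) (20.1204, 50.1807) (30.6359, 73) (0, 73)]  |A|=609.1555
5. ⊥bis P7·P3 via (12.515,37.765): [(0, 47.1943) (20.1204, 50.1807) (30.6359, 73) (0, 73)]  |A|=609.1555
6. ⊥bis P7·P4 via (21.405,42.28): [(0, 47.1943) (20.1204, 50.1807) (30.6359, 73) (0, 73)]  |A|=609.1555
7. ⊥bis P7·P5 via (8.74,35.135): [(0, 47.1943) (20.1204, 50.1807) (30.6359, 73) (0, 73)]  |A|=609.1555
8. ⊥bis P7·P6 via (14.61,40.31): [(0, 47.1943) (20.1204, 50.1807) (30.6359, 73) (0, 73)]  |A|=609.1555
9. ⊥bis P7·P8 via (4.53,47.99): [(0, 48.508) (4.9994, 47.9363) (20.1204, 50.1807) (30.6359, 73) (0, 73)]  |A|=605.8715
10. ⊥bis P7·P9 via (20.18,38.46): [(0, 48.508) (4.9994, 47.9363) (20.1204, 50.1807) (30.6359, 73) (0, 73)]  |A|=605.8715
11. canonical 5-gon: [(0, 48.508) (4.9994, 47.9363) (20.1204, 50.1807) (30.6359, 73) (0, 73)]
12. shoelace: 605.8715

Area of P7's cell: 605.8715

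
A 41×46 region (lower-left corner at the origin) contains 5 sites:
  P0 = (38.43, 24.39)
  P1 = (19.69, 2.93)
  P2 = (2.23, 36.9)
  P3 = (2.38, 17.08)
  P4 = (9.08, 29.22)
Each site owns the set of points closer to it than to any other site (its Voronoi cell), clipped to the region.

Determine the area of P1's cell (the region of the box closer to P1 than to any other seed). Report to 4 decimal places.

Area of P1's cell: 431.9117

1. box [0,41]×[0,46]: [(0, 0) (41, 0) (41, 46) (0, 46)]
2. ⊥bis P1·P0 via (29.06,13.66): [(0, 39.0367) (0, 0) (41, 0) (41, 3.2334)]  |A|=866.5367
3. ⊥bis P1·P2 via (10.96,19.915): [(17.8448, 23.4537) (0, 14.2817) (0, 0) (41, 0) (41, 3.2334)]  |A|=645.6627
4. ⊥bis P1·P3 via (11.035,10.005): [(20.286, 21.3219) (2.8564, 0) (41, 0) (41, 3.2334)]  |A|=440.1351
5. ⊥bis P1·P4 via (14.385,16.075): [(22.5302, 19.3622) (16.7905, 17.0458) (2.8564, 0) (41, 0) (41, 3.2334)]  |A|=431.9117
6. canonical 5-gon: [(22.5302, 19.3622) (16.7905, 17.0458) (2.8564, 0) (41, 0) (41, 3.2334)]
7. shoelace: 431.9117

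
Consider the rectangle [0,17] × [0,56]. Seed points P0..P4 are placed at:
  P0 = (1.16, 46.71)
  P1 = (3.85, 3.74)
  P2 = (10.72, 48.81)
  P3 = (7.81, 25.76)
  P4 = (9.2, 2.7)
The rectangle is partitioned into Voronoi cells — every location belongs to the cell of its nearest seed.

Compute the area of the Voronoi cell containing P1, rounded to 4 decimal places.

1. box [0,17]×[0,56]: [(0, 0) (17, 0) (17, 56) (0, 56)]
2. ⊥bis P1·P0 via (2.505,25.225): [(0, 25.0682) (0, 0) (17, 0) (17, 26.1324)]  |A|=435.2051
3. ⊥bis P1·P2 via (7.285,26.275): [(10.7764, 25.7428) (0, 25.0682) (0, 0) (17, 0) (17, 24.7941)]  |A|=431.0407
4. ⊥bis P1·P3 via (5.83,14.75): [(0, 15.7984) (0, 0) (17, 0) (17, 12.7412)]  |A|=242.5872
5. ⊥bis P1·P4 via (6.525,3.22): [(8.6672, 14.2398) (0, 15.7984) (0, 0) (5.8991, 0)]  |A|=110.4645
6. canonical 4-gon: [(8.6672, 14.2398) (0, 15.7984) (0, 0) (5.8991, 0)]
7. shoelace: 110.4645

Area of P1's cell: 110.4645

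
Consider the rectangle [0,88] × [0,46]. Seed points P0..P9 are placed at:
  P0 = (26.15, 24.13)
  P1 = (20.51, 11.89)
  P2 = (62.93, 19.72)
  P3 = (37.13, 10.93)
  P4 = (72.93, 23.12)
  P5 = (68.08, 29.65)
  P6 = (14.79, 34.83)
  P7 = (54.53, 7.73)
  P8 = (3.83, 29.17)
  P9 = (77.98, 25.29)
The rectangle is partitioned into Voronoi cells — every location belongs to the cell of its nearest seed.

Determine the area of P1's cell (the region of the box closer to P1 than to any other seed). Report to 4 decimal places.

1. box [0,88]×[0,46]: [(0, 0) (88, 0) (88, 46) (0, 46)]
2. ⊥bis P1·P0 via (23.33,18.01): [(0, 28.7601) (0, 0) (62.4155, 0)]  |A|=897.5384
3. ⊥bis P1·P2 via (41.72,15.805): [(42.9847, 8.9534) (0, 28.7601) (0, 0) (44.6373, 0)]  |A|=817.9505
4. ⊥bis P1·P3 via (28.82,11.41): [(29.049, 15.3748) (0, 28.7601) (0, 0) (28.1609, 0)]  |A|=634.2102
5. ⊥bis P1·P4 via (46.72,17.505): [(29.049, 15.3748) (0, 28.7601) (0, 0) (28.1609, 0)]  |A|=634.2102
6. ⊥bis P1·P5 via (44.295,20.77): [(29.049, 15.3748) (0, 28.7601) (0, 0) (28.1609, 0)]  |A|=634.2102
7. ⊥bis P1·P6 via (17.65,23.36): [(29.049, 15.3748) (13.8018, 22.4005) (0, 18.959) (0, 0) (28.1609, 0)]  |A|=566.5742
8. ⊥bis P1·P7 via (37.52,9.81): [(29.049, 15.3748) (13.8018, 22.4005) (0, 18.959) (0, 0) (28.1609, 0)]  |A|=566.5742
9. ⊥bis P1·P8 via (12.17,20.53): [(29.049, 15.3748) (14.0089, 22.305) (0, 8.7826) (0, 0) (28.1609, 0)]  |A|=494.2788
10. ⊥bis P1·P9 via (49.245,18.59): [(29.049, 15.3748) (14.0089, 22.305) (0, 8.7826) (0, 0) (28.1609, 0)]  |A|=494.2788
11. canonical 5-gon: [(29.049, 15.3748) (14.0089, 22.305) (0, 8.7826) (0, 0) (28.1609, 0)]
12. shoelace: 494.2788

Area of P1's cell: 494.2788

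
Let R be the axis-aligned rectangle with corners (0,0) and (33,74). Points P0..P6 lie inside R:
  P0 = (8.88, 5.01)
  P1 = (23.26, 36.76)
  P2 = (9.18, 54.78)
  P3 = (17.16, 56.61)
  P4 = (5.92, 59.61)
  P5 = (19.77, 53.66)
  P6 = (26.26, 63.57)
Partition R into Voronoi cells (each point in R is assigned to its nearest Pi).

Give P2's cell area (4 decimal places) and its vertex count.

1. box [0,33]×[0,74]: [(0, 0) (33, 0) (33, 74) (0, 74)]
2. ⊥bis P2·P0 via (9.03,29.895): [(0, 29.9494) (33, 29.7505) (33, 74) (0, 74)]  |A|=1456.9509
3. ⊥bis P2·P1 via (16.22,45.77): [(0, 33.0964) (33, 58.8811) (33, 74) (0, 74)]  |A|=924.3703
4. ⊥bis P2·P3 via (13.17,55.695): [(0, 33.0964) (15.5636, 45.2572) (8.9722, 74) (0, 74)]  |A|=447.248
5. ⊥bis P2·P4 via (7.55,57.195): [(0, 52.0991) (0, 33.0964) (15.5636, 45.2572) (12.1188, 60.2787)]  |A|=252.9863
6. ⊥bis P2·P5 via (14.475,54.22): [(0, 52.0991) (0, 33.0964) (13.3436, 43.5225) (14.1699, 51.3349) (12.1188, 60.2787)]  |A|=245.0311
7. ⊥bis P2·P6 via (17.72,59.175): [(0, 52.0991) (0, 33.0964) (13.3436, 43.5225) (14.1699, 51.3349) (12.1188, 60.2787)]  |A|=245.0311
8. canonical 5-gon: [(0, 52.0991) (0, 33.0964) (13.3436, 43.5225) (14.1699, 51.3349) (12.1188, 60.2787)]
9. shoelace: 245.0311

Area of P2's cell: 245.0311 (5 vertices)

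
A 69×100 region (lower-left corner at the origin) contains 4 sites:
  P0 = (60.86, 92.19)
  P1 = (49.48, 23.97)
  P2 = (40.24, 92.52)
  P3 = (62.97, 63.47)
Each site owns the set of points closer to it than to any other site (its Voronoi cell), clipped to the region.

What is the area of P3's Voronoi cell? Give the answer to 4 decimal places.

1. box [0,69]×[0,100]: [(0, 0) (69, 0) (69, 100) (0, 100)]
2. ⊥bis P3·P0 via (61.915,77.83): [(0, 73.2812) (0, 0) (69, 0) (69, 78.3505)]  |A|=5231.2954
3. ⊥bis P3·P1 via (56.225,43.72): [(0, 73.2812) (0, 62.9219) (69, 39.3571) (69, 78.3505)]  |A|=1702.6699
4. ⊥bis P3·P2 via (51.605,77.995): [(50.3039, 76.977) (22.514, 55.2329) (69, 39.3571) (69, 78.3505)]  |A|=1090.5024
5. canonical 4-gon: [(50.3039, 76.977) (22.514, 55.2329) (69, 39.3571) (69, 78.3505)]
6. shoelace: 1090.5024

Area of P3's cell: 1090.5024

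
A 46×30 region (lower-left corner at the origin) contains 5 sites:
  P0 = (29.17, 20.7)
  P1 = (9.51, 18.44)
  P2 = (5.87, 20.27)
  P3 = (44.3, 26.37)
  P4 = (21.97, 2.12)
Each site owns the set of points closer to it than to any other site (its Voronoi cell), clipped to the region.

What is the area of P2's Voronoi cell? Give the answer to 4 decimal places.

1. box [0,46]×[0,30]: [(0, 0) (46, 0) (46, 30) (0, 30)]
2. ⊥bis P2·P0 via (17.52,20.485): [(0, 0) (17.898, 0) (17.3444, 30) (0, 30)]  |A|=528.6368
3. ⊥bis P2·P1 via (7.69,19.355): [(0, 4.059) (13.0417, 30) (0, 30)]  |A|=169.1577
4. ⊥bis P2·P3 via (25.085,23.32): [(0, 4.059) (13.0417, 30) (0, 30)]  |A|=169.1577
5. ⊥bis P2·P4 via (13.92,11.195): [(0, 4.059) (13.0417, 30) (0, 30)]  |A|=169.1577
6. canonical 3-gon: [(0, 4.059) (13.0417, 30) (0, 30)]
7. shoelace: 169.1577

Area of P2's cell: 169.1577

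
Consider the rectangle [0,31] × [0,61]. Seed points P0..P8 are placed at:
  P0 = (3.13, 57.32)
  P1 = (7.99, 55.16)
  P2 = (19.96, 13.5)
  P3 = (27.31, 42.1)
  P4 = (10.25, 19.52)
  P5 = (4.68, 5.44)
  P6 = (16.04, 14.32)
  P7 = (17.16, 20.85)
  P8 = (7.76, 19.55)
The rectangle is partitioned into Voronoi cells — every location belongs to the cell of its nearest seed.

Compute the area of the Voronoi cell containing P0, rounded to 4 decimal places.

Area of P0's cell: 66.2784

1. box [0,31]×[0,61]: [(0, 0) (31, 0) (31, 61) (0, 61)]
2. ⊥bis P0·P1 via (5.56,56.24): [(0, 43.73) (7.6756, 61) (0, 61)]  |A|=66.2784
3. ⊥bis P0·P2 via (11.545,35.41): [(0, 43.73) (7.6756, 61) (0, 61)]  |A|=66.2784
4. ⊥bis P0·P3 via (15.22,49.71): [(0, 43.73) (7.6756, 61) (0, 61)]  |A|=66.2784
5. ⊥bis P0·P4 via (6.69,38.42): [(0, 43.73) (7.6756, 61) (0, 61)]  |A|=66.2784
6. ⊥bis P0·P5 via (3.905,31.38): [(0, 43.73) (7.6756, 61) (0, 61)]  |A|=66.2784
7. ⊥bis P0·P6 via (9.585,35.82): [(0, 43.73) (7.6756, 61) (0, 61)]  |A|=66.2784
8. ⊥bis P0·P7 via (10.145,39.085): [(0, 43.73) (7.6756, 61) (0, 61)]  |A|=66.2784
9. ⊥bis P0·P8 via (5.445,38.435): [(0, 43.73) (7.6756, 61) (0, 61)]  |A|=66.2784
10. canonical 3-gon: [(0, 43.73) (7.6756, 61) (0, 61)]
11. shoelace: 66.2784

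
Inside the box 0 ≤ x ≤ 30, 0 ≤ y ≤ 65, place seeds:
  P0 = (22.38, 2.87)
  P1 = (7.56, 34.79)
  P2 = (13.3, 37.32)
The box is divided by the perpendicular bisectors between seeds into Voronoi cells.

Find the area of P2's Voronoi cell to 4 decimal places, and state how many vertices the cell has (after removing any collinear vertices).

Area of P2's cell: 981.6767 (5 vertices)

1. box [0,30]×[0,65]: [(0, 0) (30, 0) (30, 65) (0, 65)]
2. ⊥bis P2·P0 via (17.84,20.095): [(0, 15.3929) (30, 23.3) (30, 65) (0, 65)]  |A|=1369.6062
3. ⊥bis P2·P1 via (10.43,36.055): [(0, 59.7183) (17.5037, 20.0064) (30, 23.3) (30, 65) (0, 65)]  |A|=981.6767
4. canonical 5-gon: [(0, 59.7183) (17.5037, 20.0064) (30, 23.3) (30, 65) (0, 65)]
5. shoelace: 981.6767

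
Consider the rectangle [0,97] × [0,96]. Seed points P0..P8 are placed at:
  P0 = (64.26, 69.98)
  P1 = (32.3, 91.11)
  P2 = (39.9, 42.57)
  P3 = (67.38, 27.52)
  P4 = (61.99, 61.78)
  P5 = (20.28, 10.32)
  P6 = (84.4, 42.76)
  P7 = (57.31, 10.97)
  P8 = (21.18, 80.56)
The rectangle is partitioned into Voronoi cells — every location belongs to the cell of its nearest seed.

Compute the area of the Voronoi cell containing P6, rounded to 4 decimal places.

1. box [0,97]×[0,96]: [(0, 0) (97, 0) (97, 96) (0, 96)]
2. ⊥bis P6·P0 via (74.33,56.37): [(0, 1.3734) (0, 0) (97, 0) (97, 73.1435)]  |A|=3614.0703
3. ⊥bis P6·P1 via (58.35,66.935): [(0, 1.3734) (0, 0) (97, 0) (97, 73.1435)]  |A|=3614.0703
4. ⊥bis P6·P2 via (62.15,42.665): [(62.13, 47.3433) (62.3322, 0) (97, 0) (97, 73.1435)]  |A|=2095.8998
5. ⊥bis P6·P3 via (75.89,35.14): [(63.834, 48.6041) (97, 11.5644) (97, 73.1435)]  |A|=1021.1645
6. ⊥bis P6·P4 via (73.195,52.27): [(80.6327, 61.0334) (67.0425, 45.0209) (97, 11.5644) (97, 73.1435)]  |A|=971.1289
7. ⊥bis P6·P5 via (52.34,26.54): [(80.6327, 61.0334) (67.0425, 45.0209) (97, 11.5644) (97, 73.1435)]  |A|=971.1289
8. ⊥bis P6·P7 via (70.855,26.865): [(80.6327, 61.0334) (67.0425, 45.0209) (97, 11.5644) (97, 73.1435)]  |A|=971.1289
9. ⊥bis P6·P8 via (52.79,61.66): [(80.6327, 61.0334) (67.0425, 45.0209) (97, 11.5644) (97, 73.1435)]  |A|=971.1289
10. canonical 4-gon: [(80.6327, 61.0334) (67.0425, 45.0209) (97, 11.5644) (97, 73.1435)]
11. shoelace: 971.1289

Area of P6's cell: 971.1289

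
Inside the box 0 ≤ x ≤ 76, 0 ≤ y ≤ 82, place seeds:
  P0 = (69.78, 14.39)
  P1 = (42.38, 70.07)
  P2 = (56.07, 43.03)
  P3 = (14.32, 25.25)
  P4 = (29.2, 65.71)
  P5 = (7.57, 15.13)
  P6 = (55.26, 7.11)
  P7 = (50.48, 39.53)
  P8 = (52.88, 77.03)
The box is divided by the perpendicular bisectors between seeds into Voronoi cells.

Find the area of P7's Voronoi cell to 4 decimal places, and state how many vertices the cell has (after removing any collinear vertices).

1. box [0,76]×[0,82]: [(0, 0) (76, 0) (76, 82) (0, 82)]
2. ⊥bis P7·P0 via (60.13,26.96): [(0, 0) (25.0122, 0) (76, 39.1434) (76, 82) (0, 82)]  |A|=5234.0809
3. ⊥bis P7·P1 via (46.43,54.8): [(0, 42.4856) (0, 0) (25.0122, 0) (76, 39.1434) (76, 62.6427)]  |A|=2996.9559
4. ⊥bis P7·P2 via (53.275,41.28): [(45.0406, 54.4315) (0, 42.4856) (0, 0) (25.0122, 0) (61.5557, 28.0545)]  |A|=2351.1282
5. ⊥bis P7·P3 via (32.4,32.39): [(45.0406, 54.4315) (25.7193, 49.307) (40.4967, 11.8875) (61.5557, 28.0545)]  |A|=810.5975
6. ⊥bis P7·P4 via (39.84,52.62): [(45.0406, 54.4315) (40.6292, 53.2615) (28.1601, 43.1262) (40.4967, 11.8875) (61.5557, 28.0545)]  |A|=759.694
7. ⊥bis P7·P5 via (29.025,27.33): [(45.0406, 54.4315) (40.6292, 53.2615) (28.1601, 43.1262) (40.4967, 11.8875) (61.5557, 28.0545)]  |A|=759.694
8. ⊥bis P7·P6 via (52.87,23.32): [(45.0406, 54.4315) (40.6292, 53.2615) (28.1601, 43.1262) (36.9111, 20.967) (55.9872, 23.7796) (61.5557, 28.0545)]  |A|=668.0502
9. ⊥bis P7·P8 via (51.68,58.28): [(45.0406, 54.4315) (40.6292, 53.2615) (28.1601, 43.1262) (36.9111, 20.967) (55.9872, 23.7796) (61.5557, 28.0545)]  |A|=668.0502
10. canonical 6-gon: [(45.0406, 54.4315) (40.6292, 53.2615) (28.1601, 43.1262) (36.9111, 20.967) (55.9872, 23.7796) (61.5557, 28.0545)]
11. shoelace: 668.0502

Area of P7's cell: 668.0502 (6 vertices)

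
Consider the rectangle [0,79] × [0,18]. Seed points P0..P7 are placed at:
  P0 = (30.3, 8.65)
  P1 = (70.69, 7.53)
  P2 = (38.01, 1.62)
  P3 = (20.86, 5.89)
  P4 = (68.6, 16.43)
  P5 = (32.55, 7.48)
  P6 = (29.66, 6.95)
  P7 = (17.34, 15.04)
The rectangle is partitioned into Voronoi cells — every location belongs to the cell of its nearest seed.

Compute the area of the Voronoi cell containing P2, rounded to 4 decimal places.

Area of P2's cell: 228.0357

1. box [0,79]×[0,18]: [(0, 0) (79, 0) (79, 18) (0, 18)]
2. ⊥bis P2·P0 via (34.155,5.135): [(29.4729, 0) (79, 0) (79, 18) (45.8853, 18)]  |A|=743.7759
3. ⊥bis P2·P1 via (54.35,4.575): [(29.4729, 0) (55.1774, 0) (51.9222, 18) (45.8853, 18)]  |A|=285.6716
4. ⊥bis P2·P3 via (29.435,3.755): [(29.4729, 0) (55.1774, 0) (51.9222, 18) (45.8853, 18)]  |A|=285.6716
5. ⊥bis P2·P4 via (53.305,9.025): [(29.4729, 0) (55.1774, 0) (53.6885, 8.2329) (48.9598, 18) (45.8853, 18)]  |A|=271.2048
6. ⊥bis P2·P5 via (35.28,4.55): [(30.3967, 0) (55.1774, 0) (53.6885, 8.2329) (49.1947, 17.5149)]  |A|=228.604
7. ⊥bis P2·P6 via (33.835,4.285): [(32.1317, 1.6166) (31.0998, 0) (55.1774, 0) (53.6885, 8.2329) (49.1947, 17.5149)]  |A|=228.0357
8. ⊥bis P2·P7 via (27.675,8.33): [(32.1317, 1.6166) (31.0998, 0) (55.1774, 0) (53.6885, 8.2329) (49.1947, 17.5149)]  |A|=228.0357
9. canonical 5-gon: [(32.1317, 1.6166) (31.0998, 0) (55.1774, 0) (53.6885, 8.2329) (49.1947, 17.5149)]
10. shoelace: 228.0357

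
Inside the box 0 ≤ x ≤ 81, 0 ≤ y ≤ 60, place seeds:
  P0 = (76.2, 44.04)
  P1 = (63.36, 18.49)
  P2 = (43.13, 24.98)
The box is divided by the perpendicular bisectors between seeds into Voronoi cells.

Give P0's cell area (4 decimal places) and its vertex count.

Area of P0's cell: 804.8541 (4 vertices)

1. box [0,81]×[0,60]: [(0, 0) (81, 0) (81, 60) (0, 60)]
2. ⊥bis P0·P1 via (69.78,31.265): [(81, 25.6265) (81, 60) (12.6009, 60)]  |A|=1175.5592
3. ⊥bis P0·P2 via (59.665,34.51): [(58.1735, 37.0978) (81, 25.6265) (81, 60) (44.9738, 60)]  |A|=804.8541
4. canonical 4-gon: [(58.1735, 37.0978) (81, 25.6265) (81, 60) (44.9738, 60)]
5. shoelace: 804.8541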